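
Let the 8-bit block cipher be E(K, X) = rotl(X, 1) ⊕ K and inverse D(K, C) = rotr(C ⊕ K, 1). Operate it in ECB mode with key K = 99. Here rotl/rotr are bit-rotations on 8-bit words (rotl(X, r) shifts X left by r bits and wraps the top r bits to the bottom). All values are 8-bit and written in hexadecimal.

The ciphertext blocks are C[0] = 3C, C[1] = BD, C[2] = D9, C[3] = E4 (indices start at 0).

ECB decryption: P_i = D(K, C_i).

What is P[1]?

P[1]: D(K, BD) = 12.

P[1] = 12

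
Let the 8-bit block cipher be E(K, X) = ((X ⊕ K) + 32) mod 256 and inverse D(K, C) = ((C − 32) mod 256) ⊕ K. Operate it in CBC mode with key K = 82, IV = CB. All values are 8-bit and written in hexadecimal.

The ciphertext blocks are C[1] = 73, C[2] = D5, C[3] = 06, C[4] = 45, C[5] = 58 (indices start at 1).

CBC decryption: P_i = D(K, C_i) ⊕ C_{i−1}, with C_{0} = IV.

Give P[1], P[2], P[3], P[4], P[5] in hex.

P[1]: D(K, 73) = C3; C3 ⊕ CB = 08.
P[2]: D(K, D5) = 21; 21 ⊕ 73 = 52.
P[3]: D(K, 06) = 56; 56 ⊕ D5 = 83.
P[4]: D(K, 45) = 91; 91 ⊕ 06 = 97.
P[5]: D(K, 58) = A4; A4 ⊕ 45 = E1.

P[1] = 08, P[2] = 52, P[3] = 83, P[4] = 97, P[5] = E1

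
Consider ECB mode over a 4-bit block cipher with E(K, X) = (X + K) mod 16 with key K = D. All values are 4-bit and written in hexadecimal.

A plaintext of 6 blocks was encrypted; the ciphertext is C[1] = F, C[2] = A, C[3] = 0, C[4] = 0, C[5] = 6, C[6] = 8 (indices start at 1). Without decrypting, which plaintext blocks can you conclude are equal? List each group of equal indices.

P[3] = P[4]

ECB encrypts each block independently with the same key, so equal ciphertext blocks imply equal plaintext blocks.
C[3] = C[4] = 0, so P[3] = P[4].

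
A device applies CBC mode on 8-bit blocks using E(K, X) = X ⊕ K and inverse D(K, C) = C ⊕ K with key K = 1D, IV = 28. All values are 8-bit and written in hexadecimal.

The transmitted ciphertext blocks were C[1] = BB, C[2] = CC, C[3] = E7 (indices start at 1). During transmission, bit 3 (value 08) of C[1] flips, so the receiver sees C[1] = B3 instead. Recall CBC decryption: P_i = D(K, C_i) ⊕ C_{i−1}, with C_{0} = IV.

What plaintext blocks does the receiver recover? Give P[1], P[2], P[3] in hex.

P[1] = 86, P[2] = 62, P[3] = 36

Only C[1] changed, to B3. In CBC, a change in C_i garbles P_i and flips the same bit in P_{i+1}. Decrypting the received ciphertext:
P[1]: D(K, B3) = AE; AE ⊕ 28 = 86.
P[2]: D(K, CC) = D1; D1 ⊕ B3 = 62.
P[3]: D(K, E7) = FA; FA ⊕ CC = 36.
Blocks that differ from the original plaintext: P[1], P[2].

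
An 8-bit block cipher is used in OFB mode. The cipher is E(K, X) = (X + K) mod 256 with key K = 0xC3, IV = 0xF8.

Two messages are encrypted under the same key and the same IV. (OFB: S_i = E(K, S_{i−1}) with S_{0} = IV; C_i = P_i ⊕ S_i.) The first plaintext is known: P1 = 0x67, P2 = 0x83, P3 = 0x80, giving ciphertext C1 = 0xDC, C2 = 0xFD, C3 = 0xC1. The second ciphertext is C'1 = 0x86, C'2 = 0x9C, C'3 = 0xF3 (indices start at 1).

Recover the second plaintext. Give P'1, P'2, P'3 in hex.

P'1 = 0x3D, P'2 = 0xE2, P'3 = 0xB2

In OFB with a reused IV, both messages share the same keystream S_i, so C_i ⊕ C'_i = P_i ⊕ P'_i and thus P'_i = P_i ⊕ C_i ⊕ C'_i.
P'1: 0x67 ⊕ 0xDC ⊕ 0x86 = 0x3D.
P'2: 0x83 ⊕ 0xFD ⊕ 0x9C = 0xE2.
P'3: 0x80 ⊕ 0xC1 ⊕ 0xF3 = 0xB2.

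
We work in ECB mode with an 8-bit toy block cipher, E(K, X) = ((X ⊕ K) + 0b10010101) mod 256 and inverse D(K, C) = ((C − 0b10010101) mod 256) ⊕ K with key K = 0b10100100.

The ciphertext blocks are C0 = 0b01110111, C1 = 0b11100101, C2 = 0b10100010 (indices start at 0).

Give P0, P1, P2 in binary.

P0 = 0b01000110, P1 = 0b11110100, P2 = 0b10101001

ECB decryption: P_i = D(K, C_i).
P0: D(K, 0b01110111) = 0b01000110.
P1: D(K, 0b11100101) = 0b11110100.
P2: D(K, 0b10100010) = 0b10101001.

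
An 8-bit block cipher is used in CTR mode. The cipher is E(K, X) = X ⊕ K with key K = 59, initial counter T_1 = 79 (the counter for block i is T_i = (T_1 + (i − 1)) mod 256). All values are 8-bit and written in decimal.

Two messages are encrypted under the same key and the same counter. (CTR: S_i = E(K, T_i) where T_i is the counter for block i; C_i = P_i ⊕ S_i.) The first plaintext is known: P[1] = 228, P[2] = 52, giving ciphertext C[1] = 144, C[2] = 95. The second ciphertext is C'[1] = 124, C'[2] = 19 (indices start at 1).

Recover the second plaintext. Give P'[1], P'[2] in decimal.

In CTR with a reused counter, both messages share the same keystream S_i, so C_i ⊕ C'_i = P_i ⊕ P'_i and thus P'_i = P_i ⊕ C_i ⊕ C'_i.
P'[1]: 228 ⊕ 144 ⊕ 124 = 8.
P'[2]: 52 ⊕ 95 ⊕ 19 = 120.

P'[1] = 8, P'[2] = 120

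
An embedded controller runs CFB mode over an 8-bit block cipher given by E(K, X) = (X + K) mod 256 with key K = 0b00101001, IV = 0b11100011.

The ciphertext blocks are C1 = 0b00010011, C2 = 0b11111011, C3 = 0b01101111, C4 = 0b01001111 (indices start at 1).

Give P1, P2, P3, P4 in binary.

CFB decryption: P_i = C_i ⊕ E(K, C_{i−1}), with C_{0} = IV.
P1: E(K, 0b11100011) = 0b00001100; 0b00010011 ⊕ 0b00001100 = 0b00011111.
P2: E(K, 0b00010011) = 0b00111100; 0b11111011 ⊕ 0b00111100 = 0b11000111.
P3: E(K, 0b11111011) = 0b00100100; 0b01101111 ⊕ 0b00100100 = 0b01001011.
P4: E(K, 0b01101111) = 0b10011000; 0b01001111 ⊕ 0b10011000 = 0b11010111.

P1 = 0b00011111, P2 = 0b11000111, P3 = 0b01001011, P4 = 0b11010111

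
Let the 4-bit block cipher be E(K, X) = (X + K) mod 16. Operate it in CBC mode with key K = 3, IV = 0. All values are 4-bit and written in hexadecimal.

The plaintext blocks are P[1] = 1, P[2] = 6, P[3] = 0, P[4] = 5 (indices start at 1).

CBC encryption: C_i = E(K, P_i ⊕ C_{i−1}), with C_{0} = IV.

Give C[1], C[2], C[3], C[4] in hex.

C[1]: P[1] ⊕ 0 = 1; E(K, 1) = 4.
C[2]: P[2] ⊕ 4 = 2; E(K, 2) = 5.
C[3]: P[3] ⊕ 5 = 5; E(K, 5) = 8.
C[4]: P[4] ⊕ 8 = D; E(K, D) = 0.

C[1] = 4, C[2] = 5, C[3] = 8, C[4] = 0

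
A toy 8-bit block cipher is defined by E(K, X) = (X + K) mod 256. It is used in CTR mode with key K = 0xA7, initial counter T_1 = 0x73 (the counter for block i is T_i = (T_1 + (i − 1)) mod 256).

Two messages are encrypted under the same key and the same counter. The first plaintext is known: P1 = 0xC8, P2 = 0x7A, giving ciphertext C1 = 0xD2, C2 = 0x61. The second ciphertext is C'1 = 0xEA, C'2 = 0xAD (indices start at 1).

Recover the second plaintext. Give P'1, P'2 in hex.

In CTR with a reused counter, both messages share the same keystream S_i, so C_i ⊕ C'_i = P_i ⊕ P'_i and thus P'_i = P_i ⊕ C_i ⊕ C'_i.
P'1: 0xC8 ⊕ 0xD2 ⊕ 0xEA = 0xF0.
P'2: 0x7A ⊕ 0x61 ⊕ 0xAD = 0xB6.

P'1 = 0xF0, P'2 = 0xB6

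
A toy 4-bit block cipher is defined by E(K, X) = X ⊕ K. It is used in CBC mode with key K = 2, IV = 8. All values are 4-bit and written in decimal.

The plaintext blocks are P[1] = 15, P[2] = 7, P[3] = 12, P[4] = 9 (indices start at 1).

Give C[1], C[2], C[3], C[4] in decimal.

CBC encryption: C_i = E(K, P_i ⊕ C_{i−1}), with C_{0} = IV.
C[1]: P[1] ⊕ 8 = 7; E(K, 7) = 5.
C[2]: P[2] ⊕ 5 = 2; E(K, 2) = 0.
C[3]: P[3] ⊕ 0 = 12; E(K, 12) = 14.
C[4]: P[4] ⊕ 14 = 7; E(K, 7) = 5.

C[1] = 5, C[2] = 0, C[3] = 14, C[4] = 5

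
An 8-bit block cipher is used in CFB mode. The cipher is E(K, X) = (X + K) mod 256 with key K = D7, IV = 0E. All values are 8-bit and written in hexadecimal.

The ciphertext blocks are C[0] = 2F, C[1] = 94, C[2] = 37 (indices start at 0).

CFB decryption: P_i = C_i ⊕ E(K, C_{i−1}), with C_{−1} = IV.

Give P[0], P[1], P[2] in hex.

P[0] = CA, P[1] = 92, P[2] = 5C

P[0]: E(K, 0E) = E5; 2F ⊕ E5 = CA.
P[1]: E(K, 2F) = 06; 94 ⊕ 06 = 92.
P[2]: E(K, 94) = 6B; 37 ⊕ 6B = 5C.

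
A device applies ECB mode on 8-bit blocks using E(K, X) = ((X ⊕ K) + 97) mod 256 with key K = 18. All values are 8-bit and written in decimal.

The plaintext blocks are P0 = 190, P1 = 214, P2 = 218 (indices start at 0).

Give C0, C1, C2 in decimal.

ECB encryption: C_i = E(K, P_i).
C0: E(K, 190) = 13.
C1: E(K, 214) = 37.
C2: E(K, 218) = 41.

C0 = 13, C1 = 37, C2 = 41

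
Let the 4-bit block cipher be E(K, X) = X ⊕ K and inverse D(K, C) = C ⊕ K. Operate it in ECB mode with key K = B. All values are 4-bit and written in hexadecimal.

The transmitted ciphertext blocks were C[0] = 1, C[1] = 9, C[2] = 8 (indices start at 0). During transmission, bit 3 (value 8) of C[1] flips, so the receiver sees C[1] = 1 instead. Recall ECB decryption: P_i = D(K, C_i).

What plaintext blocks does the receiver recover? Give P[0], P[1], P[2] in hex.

Only C[1] changed, to 1. In ECB, a change in C_i affects only P_i. Decrypting the received ciphertext:
P[0]: D(K, 1) = A.
P[1]: D(K, 1) = A.
P[2]: D(K, 8) = 3.
Blocks that differ from the original plaintext: P[1].

P[0] = A, P[1] = A, P[2] = 3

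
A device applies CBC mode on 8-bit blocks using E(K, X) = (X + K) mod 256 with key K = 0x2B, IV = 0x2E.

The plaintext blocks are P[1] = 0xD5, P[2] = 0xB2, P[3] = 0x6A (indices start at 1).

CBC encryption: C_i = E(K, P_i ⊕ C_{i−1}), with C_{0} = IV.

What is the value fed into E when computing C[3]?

C[1]: P[1] ⊕ 0x2E = 0xFB; E(K, 0xFB) = 0x26.
C[2]: P[2] ⊕ 0x26 = 0x94; E(K, 0x94) = 0xBF.
C[3]: P[3] ⊕ 0xBF = 0xD5; E(K, 0xD5) = 0x00.
So the input to E for block [3] is 0xD5.

0xD5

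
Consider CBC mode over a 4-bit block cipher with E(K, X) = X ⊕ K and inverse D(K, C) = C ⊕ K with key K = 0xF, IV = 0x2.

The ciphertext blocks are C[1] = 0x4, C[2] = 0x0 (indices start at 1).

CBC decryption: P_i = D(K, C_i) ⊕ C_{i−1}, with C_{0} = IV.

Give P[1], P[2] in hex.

P[1]: D(K, 0x4) = 0xB; 0xB ⊕ 0x2 = 0x9.
P[2]: D(K, 0x0) = 0xF; 0xF ⊕ 0x4 = 0xB.

P[1] = 0x9, P[2] = 0xB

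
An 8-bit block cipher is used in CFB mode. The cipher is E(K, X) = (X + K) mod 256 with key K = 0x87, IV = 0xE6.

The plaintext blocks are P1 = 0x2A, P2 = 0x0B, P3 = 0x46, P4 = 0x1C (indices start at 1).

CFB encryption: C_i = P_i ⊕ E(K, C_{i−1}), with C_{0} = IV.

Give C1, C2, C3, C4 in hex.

C1 = 0x47, C2 = 0xC5, C3 = 0x0A, C4 = 0x8D

C1: E(K, 0xE6) = 0x6D; 0x2A ⊕ 0x6D = 0x47.
C2: E(K, 0x47) = 0xCE; 0x0B ⊕ 0xCE = 0xC5.
C3: E(K, 0xC5) = 0x4C; 0x46 ⊕ 0x4C = 0x0A.
C4: E(K, 0x0A) = 0x91; 0x1C ⊕ 0x91 = 0x8D.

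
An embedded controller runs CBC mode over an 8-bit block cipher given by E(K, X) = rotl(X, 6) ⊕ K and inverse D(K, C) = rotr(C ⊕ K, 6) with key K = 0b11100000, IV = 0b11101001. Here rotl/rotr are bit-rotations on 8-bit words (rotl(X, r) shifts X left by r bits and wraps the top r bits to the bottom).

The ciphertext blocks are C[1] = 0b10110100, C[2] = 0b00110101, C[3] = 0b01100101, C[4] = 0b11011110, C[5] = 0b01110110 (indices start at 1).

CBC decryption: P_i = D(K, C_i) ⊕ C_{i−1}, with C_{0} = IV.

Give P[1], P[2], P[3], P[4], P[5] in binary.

P[1]: D(K, 0b10110100) = 0b01010001; 0b01010001 ⊕ 0b11101001 = 0b10111000.
P[2]: D(K, 0b00110101) = 0b01010111; 0b01010111 ⊕ 0b10110100 = 0b11100011.
P[3]: D(K, 0b01100101) = 0b00010110; 0b00010110 ⊕ 0b00110101 = 0b00100011.
P[4]: D(K, 0b11011110) = 0b11111000; 0b11111000 ⊕ 0b01100101 = 0b10011101.
P[5]: D(K, 0b01110110) = 0b01011010; 0b01011010 ⊕ 0b11011110 = 0b10000100.

P[1] = 0b10111000, P[2] = 0b11100011, P[3] = 0b00100011, P[4] = 0b10011101, P[5] = 0b10000100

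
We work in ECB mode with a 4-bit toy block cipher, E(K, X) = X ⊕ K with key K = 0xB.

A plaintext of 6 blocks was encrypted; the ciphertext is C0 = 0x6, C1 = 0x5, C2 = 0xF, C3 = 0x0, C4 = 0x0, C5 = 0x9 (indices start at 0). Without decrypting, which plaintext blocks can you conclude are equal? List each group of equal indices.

P3 = P4

ECB encrypts each block independently with the same key, so equal ciphertext blocks imply equal plaintext blocks.
C3 = C4 = 0x0, so P3 = P4.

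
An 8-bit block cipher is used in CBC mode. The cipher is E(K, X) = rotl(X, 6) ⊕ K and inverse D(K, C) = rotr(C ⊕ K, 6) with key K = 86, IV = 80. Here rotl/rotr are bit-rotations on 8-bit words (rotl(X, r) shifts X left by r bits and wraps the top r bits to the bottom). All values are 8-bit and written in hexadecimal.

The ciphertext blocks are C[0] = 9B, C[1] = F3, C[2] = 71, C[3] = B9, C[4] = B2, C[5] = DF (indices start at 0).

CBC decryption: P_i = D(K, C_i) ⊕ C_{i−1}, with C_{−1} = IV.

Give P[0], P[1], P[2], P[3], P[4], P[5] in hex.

P[0]: D(K, 9B) = 74; 74 ⊕ 80 = F4.
P[1]: D(K, F3) = D5; D5 ⊕ 9B = 4E.
P[2]: D(K, 71) = DF; DF ⊕ F3 = 2C.
P[3]: D(K, B9) = FC; FC ⊕ 71 = 8D.
P[4]: D(K, B2) = D0; D0 ⊕ B9 = 69.
P[5]: D(K, DF) = 65; 65 ⊕ B2 = D7.

P[0] = F4, P[1] = 4E, P[2] = 2C, P[3] = 8D, P[4] = 69, P[5] = D7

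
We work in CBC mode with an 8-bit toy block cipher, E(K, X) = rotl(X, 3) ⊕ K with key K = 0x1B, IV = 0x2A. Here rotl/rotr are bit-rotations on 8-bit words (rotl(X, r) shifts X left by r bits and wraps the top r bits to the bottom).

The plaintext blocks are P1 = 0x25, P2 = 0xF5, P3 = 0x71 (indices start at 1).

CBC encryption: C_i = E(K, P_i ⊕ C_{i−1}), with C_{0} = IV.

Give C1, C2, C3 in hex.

C1 = 0x63, C2 = 0xAF, C3 = 0xED

C1: P1 ⊕ 0x2A = 0x0F; E(K, 0x0F) = 0x63.
C2: P2 ⊕ 0x63 = 0x96; E(K, 0x96) = 0xAF.
C3: P3 ⊕ 0xAF = 0xDE; E(K, 0xDE) = 0xED.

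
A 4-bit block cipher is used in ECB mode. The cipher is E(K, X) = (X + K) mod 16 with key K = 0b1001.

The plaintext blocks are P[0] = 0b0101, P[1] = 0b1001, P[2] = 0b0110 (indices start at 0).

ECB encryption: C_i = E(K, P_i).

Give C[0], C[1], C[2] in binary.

C[0]: E(K, 0b0101) = 0b1110.
C[1]: E(K, 0b1001) = 0b0010.
C[2]: E(K, 0b0110) = 0b1111.

C[0] = 0b1110, C[1] = 0b0010, C[2] = 0b1111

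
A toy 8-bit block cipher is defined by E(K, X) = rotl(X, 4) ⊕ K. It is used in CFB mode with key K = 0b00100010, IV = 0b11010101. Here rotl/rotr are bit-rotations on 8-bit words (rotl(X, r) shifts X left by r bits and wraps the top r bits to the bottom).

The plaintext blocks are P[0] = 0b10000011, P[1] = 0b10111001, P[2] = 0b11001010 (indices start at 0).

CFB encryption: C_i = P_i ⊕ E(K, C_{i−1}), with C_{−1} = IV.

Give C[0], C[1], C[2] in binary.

C[0] = 0b11111100, C[1] = 0b01010100, C[2] = 0b10101101

C[0]: E(K, 0b11010101) = 0b01111111; 0b10000011 ⊕ 0b01111111 = 0b11111100.
C[1]: E(K, 0b11111100) = 0b11101101; 0b10111001 ⊕ 0b11101101 = 0b01010100.
C[2]: E(K, 0b01010100) = 0b01100111; 0b11001010 ⊕ 0b01100111 = 0b10101101.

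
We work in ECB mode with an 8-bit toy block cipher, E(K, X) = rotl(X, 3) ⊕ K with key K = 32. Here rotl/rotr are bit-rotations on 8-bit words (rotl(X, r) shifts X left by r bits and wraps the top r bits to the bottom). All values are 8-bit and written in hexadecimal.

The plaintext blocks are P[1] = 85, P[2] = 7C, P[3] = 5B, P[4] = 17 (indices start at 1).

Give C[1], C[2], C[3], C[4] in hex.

ECB encryption: C_i = E(K, P_i).
C[1]: E(K, 85) = 1E.
C[2]: E(K, 7C) = D1.
C[3]: E(K, 5B) = E8.
C[4]: E(K, 17) = 8A.

C[1] = 1E, C[2] = D1, C[3] = E8, C[4] = 8A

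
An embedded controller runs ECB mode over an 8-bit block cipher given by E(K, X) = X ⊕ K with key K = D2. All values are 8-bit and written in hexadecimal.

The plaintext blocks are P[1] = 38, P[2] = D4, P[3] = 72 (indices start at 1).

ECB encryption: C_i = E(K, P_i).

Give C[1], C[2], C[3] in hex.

C[1]: E(K, 38) = EA.
C[2]: E(K, D4) = 06.
C[3]: E(K, 72) = A0.

C[1] = EA, C[2] = 06, C[3] = A0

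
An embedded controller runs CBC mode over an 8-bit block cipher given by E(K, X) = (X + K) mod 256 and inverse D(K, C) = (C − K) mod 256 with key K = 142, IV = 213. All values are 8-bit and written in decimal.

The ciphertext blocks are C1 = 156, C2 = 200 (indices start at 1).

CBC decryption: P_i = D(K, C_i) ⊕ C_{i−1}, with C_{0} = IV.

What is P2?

P2 = 166

P2: D(K, 200) = 58; 58 ⊕ 156 = 166.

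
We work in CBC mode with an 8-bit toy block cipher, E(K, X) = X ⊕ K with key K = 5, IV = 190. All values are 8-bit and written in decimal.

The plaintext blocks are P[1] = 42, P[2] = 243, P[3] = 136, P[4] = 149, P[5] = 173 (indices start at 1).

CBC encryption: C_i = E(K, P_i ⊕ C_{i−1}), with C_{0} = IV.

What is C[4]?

C[1]: P[1] ⊕ 190 = 148; E(K, 148) = 145.
C[2]: P[2] ⊕ 145 = 98; E(K, 98) = 103.
C[3]: P[3] ⊕ 103 = 239; E(K, 239) = 234.
C[4]: P[4] ⊕ 234 = 127; E(K, 127) = 122.

C[4] = 122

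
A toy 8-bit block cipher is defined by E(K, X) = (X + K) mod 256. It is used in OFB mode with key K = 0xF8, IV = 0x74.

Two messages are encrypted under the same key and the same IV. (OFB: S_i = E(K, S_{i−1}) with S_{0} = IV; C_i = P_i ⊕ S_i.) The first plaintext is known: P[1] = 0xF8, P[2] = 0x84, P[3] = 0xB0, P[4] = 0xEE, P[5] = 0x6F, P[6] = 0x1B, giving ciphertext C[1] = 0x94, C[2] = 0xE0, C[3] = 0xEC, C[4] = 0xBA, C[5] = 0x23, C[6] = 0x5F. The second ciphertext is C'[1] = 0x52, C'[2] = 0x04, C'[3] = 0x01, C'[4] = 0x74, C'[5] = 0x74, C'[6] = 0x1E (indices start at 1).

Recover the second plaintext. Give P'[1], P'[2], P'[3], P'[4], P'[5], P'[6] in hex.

In OFB with a reused IV, both messages share the same keystream S_i, so C_i ⊕ C'_i = P_i ⊕ P'_i and thus P'_i = P_i ⊕ C_i ⊕ C'_i.
P'[1]: 0xF8 ⊕ 0x94 ⊕ 0x52 = 0x3E.
P'[2]: 0x84 ⊕ 0xE0 ⊕ 0x04 = 0x60.
P'[3]: 0xB0 ⊕ 0xEC ⊕ 0x01 = 0x5D.
P'[4]: 0xEE ⊕ 0xBA ⊕ 0x74 = 0x20.
P'[5]: 0x6F ⊕ 0x23 ⊕ 0x74 = 0x38.
P'[6]: 0x1B ⊕ 0x5F ⊕ 0x1E = 0x5A.

P'[1] = 0x3E, P'[2] = 0x60, P'[3] = 0x5D, P'[4] = 0x20, P'[5] = 0x38, P'[6] = 0x5A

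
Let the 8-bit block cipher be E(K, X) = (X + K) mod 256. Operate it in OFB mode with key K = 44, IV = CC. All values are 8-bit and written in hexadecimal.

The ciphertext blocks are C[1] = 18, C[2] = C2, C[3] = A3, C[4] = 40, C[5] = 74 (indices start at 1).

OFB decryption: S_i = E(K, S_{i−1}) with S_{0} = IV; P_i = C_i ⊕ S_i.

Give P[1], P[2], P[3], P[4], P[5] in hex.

P[1]: S = E(K, CC) = 10; 18 ⊕ 10 = 08.
P[2]: S = E(K, 10) = 54; C2 ⊕ 54 = 96.
P[3]: S = E(K, 54) = 98; A3 ⊕ 98 = 3B.
P[4]: S = E(K, 98) = DC; 40 ⊕ DC = 9C.
P[5]: S = E(K, DC) = 20; 74 ⊕ 20 = 54.

P[1] = 08, P[2] = 96, P[3] = 3B, P[4] = 9C, P[5] = 54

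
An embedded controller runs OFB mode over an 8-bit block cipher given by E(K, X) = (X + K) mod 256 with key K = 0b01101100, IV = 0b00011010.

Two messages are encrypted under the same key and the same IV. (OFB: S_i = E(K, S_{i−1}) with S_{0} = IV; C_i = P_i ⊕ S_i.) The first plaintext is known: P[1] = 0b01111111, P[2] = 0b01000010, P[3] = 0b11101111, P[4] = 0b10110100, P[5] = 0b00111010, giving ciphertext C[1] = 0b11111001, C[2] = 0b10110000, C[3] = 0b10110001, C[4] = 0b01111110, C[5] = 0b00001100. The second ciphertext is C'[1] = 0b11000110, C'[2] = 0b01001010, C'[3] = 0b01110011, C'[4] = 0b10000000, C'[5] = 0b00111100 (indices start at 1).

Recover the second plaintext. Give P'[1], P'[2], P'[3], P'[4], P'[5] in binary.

In OFB with a reused IV, both messages share the same keystream S_i, so C_i ⊕ C'_i = P_i ⊕ P'_i and thus P'_i = P_i ⊕ C_i ⊕ C'_i.
P'[1]: 0b01111111 ⊕ 0b11111001 ⊕ 0b11000110 = 0b01000000.
P'[2]: 0b01000010 ⊕ 0b10110000 ⊕ 0b01001010 = 0b10111000.
P'[3]: 0b11101111 ⊕ 0b10110001 ⊕ 0b01110011 = 0b00101101.
P'[4]: 0b10110100 ⊕ 0b01111110 ⊕ 0b10000000 = 0b01001010.
P'[5]: 0b00111010 ⊕ 0b00001100 ⊕ 0b00111100 = 0b00001010.

P'[1] = 0b01000000, P'[2] = 0b10111000, P'[3] = 0b00101101, P'[4] = 0b01001010, P'[5] = 0b00001010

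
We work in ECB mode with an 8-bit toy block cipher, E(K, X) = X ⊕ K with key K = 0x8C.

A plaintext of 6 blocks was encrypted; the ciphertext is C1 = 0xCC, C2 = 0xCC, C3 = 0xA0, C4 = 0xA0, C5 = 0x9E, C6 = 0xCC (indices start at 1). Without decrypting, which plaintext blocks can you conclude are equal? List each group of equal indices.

ECB encrypts each block independently with the same key, so equal ciphertext blocks imply equal plaintext blocks.
C1 = C2 = C6 = 0xCC, so P1 = P2 = P6.
C3 = C4 = 0xA0, so P3 = P4.

P1 = P2 = P6; P3 = P4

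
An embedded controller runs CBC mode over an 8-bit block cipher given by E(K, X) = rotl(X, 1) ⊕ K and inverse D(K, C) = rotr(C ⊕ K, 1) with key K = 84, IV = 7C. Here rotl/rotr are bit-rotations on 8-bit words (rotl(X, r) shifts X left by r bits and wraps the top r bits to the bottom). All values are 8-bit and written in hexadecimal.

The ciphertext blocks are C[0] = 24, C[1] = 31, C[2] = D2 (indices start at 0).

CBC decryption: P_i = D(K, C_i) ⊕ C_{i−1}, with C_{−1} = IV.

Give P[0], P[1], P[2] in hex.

P[0] = 2C, P[1] = FE, P[2] = 1A

P[0]: D(K, 24) = 50; 50 ⊕ 7C = 2C.
P[1]: D(K, 31) = DA; DA ⊕ 24 = FE.
P[2]: D(K, D2) = 2B; 2B ⊕ 31 = 1A.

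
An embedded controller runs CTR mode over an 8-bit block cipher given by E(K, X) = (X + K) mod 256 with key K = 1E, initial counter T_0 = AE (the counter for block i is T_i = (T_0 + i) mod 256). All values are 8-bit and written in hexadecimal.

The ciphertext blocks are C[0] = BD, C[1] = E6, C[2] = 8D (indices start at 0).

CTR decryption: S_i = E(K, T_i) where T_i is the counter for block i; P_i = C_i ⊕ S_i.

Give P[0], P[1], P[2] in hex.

P[0]: T = AE, S = E(K, T) = CC; BD ⊕ CC = 71.
P[1]: T = AF, S = E(K, T) = CD; E6 ⊕ CD = 2B.
P[2]: T = B0, S = E(K, T) = CE; 8D ⊕ CE = 43.

P[0] = 71, P[1] = 2B, P[2] = 43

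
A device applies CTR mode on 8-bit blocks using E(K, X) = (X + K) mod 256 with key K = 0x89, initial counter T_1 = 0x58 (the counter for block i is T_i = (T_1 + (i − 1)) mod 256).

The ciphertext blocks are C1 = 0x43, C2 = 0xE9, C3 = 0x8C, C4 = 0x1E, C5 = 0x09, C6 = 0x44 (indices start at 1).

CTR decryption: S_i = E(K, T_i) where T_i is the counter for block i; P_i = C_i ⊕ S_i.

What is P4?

P4: T = 0x5B, S = E(K, T) = 0xE4; 0x1E ⊕ 0xE4 = 0xFA.

P4 = 0xFA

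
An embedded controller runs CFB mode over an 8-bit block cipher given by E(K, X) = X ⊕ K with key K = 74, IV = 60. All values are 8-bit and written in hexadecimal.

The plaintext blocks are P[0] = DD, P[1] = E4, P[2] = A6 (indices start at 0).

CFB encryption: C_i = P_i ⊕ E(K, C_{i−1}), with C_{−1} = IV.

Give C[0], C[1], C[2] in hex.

C[0] = C9, C[1] = 59, C[2] = 8B

C[0]: E(K, 60) = 14; DD ⊕ 14 = C9.
C[1]: E(K, C9) = BD; E4 ⊕ BD = 59.
C[2]: E(K, 59) = 2D; A6 ⊕ 2D = 8B.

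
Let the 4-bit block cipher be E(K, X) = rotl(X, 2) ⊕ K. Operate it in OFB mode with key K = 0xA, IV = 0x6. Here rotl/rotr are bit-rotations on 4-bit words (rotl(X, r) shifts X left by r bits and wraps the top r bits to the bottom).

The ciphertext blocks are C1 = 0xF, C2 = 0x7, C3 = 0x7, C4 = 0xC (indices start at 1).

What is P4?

P4 = 0xA

OFB decryption: S_i = E(K, S_{i−1}) with S_{0} = IV; P_i = C_i ⊕ S_i.
P1: S = E(K, 0x6) = 0x3; 0xF ⊕ 0x3 = 0xC.
P2: S = E(K, 0x3) = 0x6; 0x7 ⊕ 0x6 = 0x1.
P3: S = E(K, 0x6) = 0x3; 0x7 ⊕ 0x3 = 0x4.
P4: S = E(K, 0x3) = 0x6; 0xC ⊕ 0x6 = 0xA.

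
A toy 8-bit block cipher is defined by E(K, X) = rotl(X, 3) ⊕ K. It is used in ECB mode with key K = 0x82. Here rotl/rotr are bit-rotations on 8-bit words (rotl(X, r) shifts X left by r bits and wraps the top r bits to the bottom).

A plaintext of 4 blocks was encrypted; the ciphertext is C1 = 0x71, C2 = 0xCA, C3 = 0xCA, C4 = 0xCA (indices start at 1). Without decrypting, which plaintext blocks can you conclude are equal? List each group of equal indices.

P2 = P3 = P4

ECB encrypts each block independently with the same key, so equal ciphertext blocks imply equal plaintext blocks.
C2 = C3 = C4 = 0xCA, so P2 = P3 = P4.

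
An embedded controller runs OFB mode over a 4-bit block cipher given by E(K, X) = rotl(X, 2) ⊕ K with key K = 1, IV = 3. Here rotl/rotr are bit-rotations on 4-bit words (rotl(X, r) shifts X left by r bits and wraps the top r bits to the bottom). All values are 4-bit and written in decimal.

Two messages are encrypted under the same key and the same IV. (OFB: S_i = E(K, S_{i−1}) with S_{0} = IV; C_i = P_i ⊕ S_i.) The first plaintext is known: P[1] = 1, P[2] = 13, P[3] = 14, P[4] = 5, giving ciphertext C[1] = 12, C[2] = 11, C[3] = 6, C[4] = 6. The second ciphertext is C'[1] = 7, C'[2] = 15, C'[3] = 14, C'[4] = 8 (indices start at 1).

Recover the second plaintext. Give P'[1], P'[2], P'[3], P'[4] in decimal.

P'[1] = 10, P'[2] = 9, P'[3] = 6, P'[4] = 11

In OFB with a reused IV, both messages share the same keystream S_i, so C_i ⊕ C'_i = P_i ⊕ P'_i and thus P'_i = P_i ⊕ C_i ⊕ C'_i.
P'[1]: 1 ⊕ 12 ⊕ 7 = 10.
P'[2]: 13 ⊕ 11 ⊕ 15 = 9.
P'[3]: 14 ⊕ 6 ⊕ 14 = 6.
P'[4]: 5 ⊕ 6 ⊕ 8 = 11.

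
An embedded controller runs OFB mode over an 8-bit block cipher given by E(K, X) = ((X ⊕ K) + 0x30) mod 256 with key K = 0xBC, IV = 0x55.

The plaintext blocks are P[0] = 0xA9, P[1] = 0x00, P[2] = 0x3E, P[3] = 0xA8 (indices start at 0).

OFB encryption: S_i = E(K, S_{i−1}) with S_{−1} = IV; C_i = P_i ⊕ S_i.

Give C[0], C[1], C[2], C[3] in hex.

C[0] = 0xB0, C[1] = 0xD5, C[2] = 0xA7, C[3] = 0xFD

C[0]: S = E(K, 0x55) = 0x19; 0xA9 ⊕ 0x19 = 0xB0.
C[1]: S = E(K, 0x19) = 0xD5; 0x00 ⊕ 0xD5 = 0xD5.
C[2]: S = E(K, 0xD5) = 0x99; 0x3E ⊕ 0x99 = 0xA7.
C[3]: S = E(K, 0x99) = 0x55; 0xA8 ⊕ 0x55 = 0xFD.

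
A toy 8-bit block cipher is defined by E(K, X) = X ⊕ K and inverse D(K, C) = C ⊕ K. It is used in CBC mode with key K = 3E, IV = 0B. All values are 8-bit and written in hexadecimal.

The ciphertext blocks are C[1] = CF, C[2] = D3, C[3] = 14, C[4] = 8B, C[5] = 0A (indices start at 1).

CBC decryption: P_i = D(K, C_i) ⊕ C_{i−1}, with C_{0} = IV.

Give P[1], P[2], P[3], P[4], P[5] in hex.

P[1]: D(K, CF) = F1; F1 ⊕ 0B = FA.
P[2]: D(K, D3) = ED; ED ⊕ CF = 22.
P[3]: D(K, 14) = 2A; 2A ⊕ D3 = F9.
P[4]: D(K, 8B) = B5; B5 ⊕ 14 = A1.
P[5]: D(K, 0A) = 34; 34 ⊕ 8B = BF.

P[1] = FA, P[2] = 22, P[3] = F9, P[4] = A1, P[5] = BF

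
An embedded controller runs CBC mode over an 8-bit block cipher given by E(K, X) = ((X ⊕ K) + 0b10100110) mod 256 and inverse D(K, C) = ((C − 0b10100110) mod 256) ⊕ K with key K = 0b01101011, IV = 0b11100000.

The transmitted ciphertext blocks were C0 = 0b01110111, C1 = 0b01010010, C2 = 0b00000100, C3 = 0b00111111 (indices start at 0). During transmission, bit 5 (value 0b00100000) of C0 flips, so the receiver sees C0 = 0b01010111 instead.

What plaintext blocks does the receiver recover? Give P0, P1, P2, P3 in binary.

CBC decryption: P_i = D(K, C_i) ⊕ C_{i−1}, with C_{−1} = IV.
Only C0 changed, to 0b01010111. In CBC, a change in C_i garbles P_i and flips the same bit in P_{i+1}. Decrypting the received ciphertext:
P0: D(K, 0b01010111) = 0b11011010; 0b11011010 ⊕ 0b11100000 = 0b00111010.
P1: D(K, 0b01010010) = 0b11000111; 0b11000111 ⊕ 0b01010111 = 0b10010000.
P2: D(K, 0b00000100) = 0b00110101; 0b00110101 ⊕ 0b01010010 = 0b01100111.
P3: D(K, 0b00111111) = 0b11110010; 0b11110010 ⊕ 0b00000100 = 0b11110110.
Blocks that differ from the original plaintext: P0, P1.

P0 = 0b00111010, P1 = 0b10010000, P2 = 0b01100111, P3 = 0b11110110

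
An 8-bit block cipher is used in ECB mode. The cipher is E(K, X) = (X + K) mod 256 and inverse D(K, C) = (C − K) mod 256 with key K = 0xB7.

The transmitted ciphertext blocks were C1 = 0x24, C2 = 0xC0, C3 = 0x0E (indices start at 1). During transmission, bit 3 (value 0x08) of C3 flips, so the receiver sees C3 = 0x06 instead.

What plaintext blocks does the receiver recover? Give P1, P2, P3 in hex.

ECB decryption: P_i = D(K, C_i).
Only C3 changed, to 0x06. In ECB, a change in C_i affects only P_i. Decrypting the received ciphertext:
P1: D(K, 0x24) = 0x6D.
P2: D(K, 0xC0) = 0x09.
P3: D(K, 0x06) = 0x4F.
Blocks that differ from the original plaintext: P3.

P1 = 0x6D, P2 = 0x09, P3 = 0x4F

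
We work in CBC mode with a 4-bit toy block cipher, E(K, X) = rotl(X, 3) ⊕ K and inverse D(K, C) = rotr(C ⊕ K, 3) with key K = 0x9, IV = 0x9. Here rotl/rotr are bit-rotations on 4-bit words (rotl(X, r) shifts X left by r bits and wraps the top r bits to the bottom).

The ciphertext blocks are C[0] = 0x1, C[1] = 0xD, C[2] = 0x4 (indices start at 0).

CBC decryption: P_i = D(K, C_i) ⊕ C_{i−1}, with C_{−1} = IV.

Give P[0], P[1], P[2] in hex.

P[0] = 0x8, P[1] = 0x9, P[2] = 0x6

P[0]: D(K, 0x1) = 0x1; 0x1 ⊕ 0x9 = 0x8.
P[1]: D(K, 0xD) = 0x8; 0x8 ⊕ 0x1 = 0x9.
P[2]: D(K, 0x4) = 0xB; 0xB ⊕ 0xD = 0x6.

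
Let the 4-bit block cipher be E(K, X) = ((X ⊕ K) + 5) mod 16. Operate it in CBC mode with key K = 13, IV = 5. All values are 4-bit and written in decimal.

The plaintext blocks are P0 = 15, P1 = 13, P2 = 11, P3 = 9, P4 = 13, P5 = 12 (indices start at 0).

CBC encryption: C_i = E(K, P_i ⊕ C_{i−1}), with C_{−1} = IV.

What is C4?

C0: P0 ⊕ 5 = 10; E(K, 10) = 12.
C1: P1 ⊕ 12 = 1; E(K, 1) = 1.
C2: P2 ⊕ 1 = 10; E(K, 10) = 12.
C3: P3 ⊕ 12 = 5; E(K, 5) = 13.
C4: P4 ⊕ 13 = 0; E(K, 0) = 2.

C4 = 2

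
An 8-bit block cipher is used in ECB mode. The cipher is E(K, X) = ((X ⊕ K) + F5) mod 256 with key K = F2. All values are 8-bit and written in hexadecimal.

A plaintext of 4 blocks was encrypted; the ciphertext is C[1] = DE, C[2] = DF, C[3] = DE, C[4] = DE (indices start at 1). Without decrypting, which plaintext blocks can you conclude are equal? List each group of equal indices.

ECB encrypts each block independently with the same key, so equal ciphertext blocks imply equal plaintext blocks.
C[1] = C[3] = C[4] = DE, so P[1] = P[3] = P[4].

P[1] = P[3] = P[4]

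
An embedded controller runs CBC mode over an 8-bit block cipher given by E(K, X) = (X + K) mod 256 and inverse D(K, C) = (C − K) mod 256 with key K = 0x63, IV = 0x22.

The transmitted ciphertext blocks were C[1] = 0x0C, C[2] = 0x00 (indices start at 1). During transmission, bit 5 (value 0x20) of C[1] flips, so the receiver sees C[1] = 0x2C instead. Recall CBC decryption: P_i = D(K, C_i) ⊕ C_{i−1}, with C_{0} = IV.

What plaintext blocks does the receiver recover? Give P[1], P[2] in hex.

P[1] = 0xEB, P[2] = 0xB1

Only C[1] changed, to 0x2C. In CBC, a change in C_i garbles P_i and flips the same bit in P_{i+1}. Decrypting the received ciphertext:
P[1]: D(K, 0x2C) = 0xC9; 0xC9 ⊕ 0x22 = 0xEB.
P[2]: D(K, 0x00) = 0x9D; 0x9D ⊕ 0x2C = 0xB1.
Blocks that differ from the original plaintext: P[1], P[2].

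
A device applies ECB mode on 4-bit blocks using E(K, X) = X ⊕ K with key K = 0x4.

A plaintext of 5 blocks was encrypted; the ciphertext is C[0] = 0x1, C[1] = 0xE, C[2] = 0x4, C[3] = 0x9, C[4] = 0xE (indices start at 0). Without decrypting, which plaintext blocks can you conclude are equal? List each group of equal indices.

ECB encrypts each block independently with the same key, so equal ciphertext blocks imply equal plaintext blocks.
C[1] = C[4] = 0xE, so P[1] = P[4].

P[1] = P[4]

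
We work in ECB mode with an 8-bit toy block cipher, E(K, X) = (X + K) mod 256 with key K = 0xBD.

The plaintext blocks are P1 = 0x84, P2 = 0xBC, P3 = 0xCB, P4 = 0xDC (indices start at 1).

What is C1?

ECB encryption: C_i = E(K, P_i).
C1: E(K, 0x84) = 0x41.

C1 = 0x41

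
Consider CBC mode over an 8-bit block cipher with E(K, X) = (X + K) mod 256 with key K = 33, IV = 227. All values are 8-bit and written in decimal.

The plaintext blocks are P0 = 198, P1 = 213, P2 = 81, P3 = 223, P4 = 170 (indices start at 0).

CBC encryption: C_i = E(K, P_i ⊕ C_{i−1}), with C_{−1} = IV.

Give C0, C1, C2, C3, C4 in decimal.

C0: P0 ⊕ 227 = 37; E(K, 37) = 70.
C1: P1 ⊕ 70 = 147; E(K, 147) = 180.
C2: P2 ⊕ 180 = 229; E(K, 229) = 6.
C3: P3 ⊕ 6 = 217; E(K, 217) = 250.
C4: P4 ⊕ 250 = 80; E(K, 80) = 113.

C0 = 70, C1 = 180, C2 = 6, C3 = 250, C4 = 113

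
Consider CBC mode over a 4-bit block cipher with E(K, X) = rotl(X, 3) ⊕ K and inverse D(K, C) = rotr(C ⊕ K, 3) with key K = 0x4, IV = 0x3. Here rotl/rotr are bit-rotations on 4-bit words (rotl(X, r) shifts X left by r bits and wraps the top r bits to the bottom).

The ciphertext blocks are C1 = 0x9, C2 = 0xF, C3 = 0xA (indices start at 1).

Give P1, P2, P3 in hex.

CBC decryption: P_i = D(K, C_i) ⊕ C_{i−1}, with C_{0} = IV.
P1: D(K, 0x9) = 0xB; 0xB ⊕ 0x3 = 0x8.
P2: D(K, 0xF) = 0x7; 0x7 ⊕ 0x9 = 0xE.
P3: D(K, 0xA) = 0xD; 0xD ⊕ 0xF = 0x2.

P1 = 0x8, P2 = 0xE, P3 = 0x2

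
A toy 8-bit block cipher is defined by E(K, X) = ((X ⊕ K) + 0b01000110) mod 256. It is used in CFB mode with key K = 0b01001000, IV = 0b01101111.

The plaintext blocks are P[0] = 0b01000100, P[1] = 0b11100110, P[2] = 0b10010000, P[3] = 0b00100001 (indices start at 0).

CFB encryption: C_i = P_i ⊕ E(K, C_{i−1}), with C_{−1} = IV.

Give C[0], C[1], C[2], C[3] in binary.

C[0] = 0b00101001, C[1] = 0b01000001, C[2] = 0b11011111, C[3] = 0b11111100

C[0]: E(K, 0b01101111) = 0b01101101; 0b01000100 ⊕ 0b01101101 = 0b00101001.
C[1]: E(K, 0b00101001) = 0b10100111; 0b11100110 ⊕ 0b10100111 = 0b01000001.
C[2]: E(K, 0b01000001) = 0b01001111; 0b10010000 ⊕ 0b01001111 = 0b11011111.
C[3]: E(K, 0b11011111) = 0b11011101; 0b00100001 ⊕ 0b11011101 = 0b11111100.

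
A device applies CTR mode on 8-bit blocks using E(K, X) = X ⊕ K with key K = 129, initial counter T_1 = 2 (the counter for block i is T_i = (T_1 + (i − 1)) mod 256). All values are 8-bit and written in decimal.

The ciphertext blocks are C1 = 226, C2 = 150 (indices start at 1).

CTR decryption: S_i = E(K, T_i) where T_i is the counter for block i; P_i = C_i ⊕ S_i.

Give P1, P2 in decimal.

P1 = 97, P2 = 20

P1: T = 2, S = E(K, T) = 131; 226 ⊕ 131 = 97.
P2: T = 3, S = E(K, T) = 130; 150 ⊕ 130 = 20.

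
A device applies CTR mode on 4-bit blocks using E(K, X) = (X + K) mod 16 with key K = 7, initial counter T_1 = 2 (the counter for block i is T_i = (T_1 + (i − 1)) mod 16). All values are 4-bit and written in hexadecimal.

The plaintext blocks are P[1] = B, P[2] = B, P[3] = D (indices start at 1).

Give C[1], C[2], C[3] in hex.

CTR encryption: S_i = E(K, T_i) where T_i is the counter for block i; C_i = P_i ⊕ S_i.
C[1]: T = 2, S = E(K, T) = 9; B ⊕ 9 = 2.
C[2]: T = 3, S = E(K, T) = A; B ⊕ A = 1.
C[3]: T = 4, S = E(K, T) = B; D ⊕ B = 6.

C[1] = 2, C[2] = 1, C[3] = 6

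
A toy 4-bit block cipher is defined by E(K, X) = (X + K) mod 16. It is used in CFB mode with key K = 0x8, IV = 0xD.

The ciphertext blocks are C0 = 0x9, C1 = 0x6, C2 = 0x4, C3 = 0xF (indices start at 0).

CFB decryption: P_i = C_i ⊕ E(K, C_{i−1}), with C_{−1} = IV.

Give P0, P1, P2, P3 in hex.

P0 = 0xC, P1 = 0x7, P2 = 0xA, P3 = 0x3

P0: E(K, 0xD) = 0x5; 0x9 ⊕ 0x5 = 0xC.
P1: E(K, 0x9) = 0x1; 0x6 ⊕ 0x1 = 0x7.
P2: E(K, 0x6) = 0xE; 0x4 ⊕ 0xE = 0xA.
P3: E(K, 0x4) = 0xC; 0xF ⊕ 0xC = 0x3.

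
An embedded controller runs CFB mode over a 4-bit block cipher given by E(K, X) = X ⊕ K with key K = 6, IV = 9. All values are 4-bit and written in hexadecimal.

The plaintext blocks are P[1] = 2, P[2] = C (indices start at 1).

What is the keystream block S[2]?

B

CFB encryption: C_i = P_i ⊕ E(K, C_{i−1}), with C_{0} = IV.
C[1]: E(K, 9) = F; 2 ⊕ F = D.
C[2]: E(K, D) = B; C ⊕ B = 7.
So S[2] = B.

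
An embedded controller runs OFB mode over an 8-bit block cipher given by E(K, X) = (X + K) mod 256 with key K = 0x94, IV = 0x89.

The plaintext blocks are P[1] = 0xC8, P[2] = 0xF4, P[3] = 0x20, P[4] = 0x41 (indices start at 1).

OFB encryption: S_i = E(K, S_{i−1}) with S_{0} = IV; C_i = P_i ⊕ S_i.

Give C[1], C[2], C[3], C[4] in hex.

C[1]: S = E(K, 0x89) = 0x1D; 0xC8 ⊕ 0x1D = 0xD5.
C[2]: S = E(K, 0x1D) = 0xB1; 0xF4 ⊕ 0xB1 = 0x45.
C[3]: S = E(K, 0xB1) = 0x45; 0x20 ⊕ 0x45 = 0x65.
C[4]: S = E(K, 0x45) = 0xD9; 0x41 ⊕ 0xD9 = 0x98.

C[1] = 0xD5, C[2] = 0x45, C[3] = 0x65, C[4] = 0x98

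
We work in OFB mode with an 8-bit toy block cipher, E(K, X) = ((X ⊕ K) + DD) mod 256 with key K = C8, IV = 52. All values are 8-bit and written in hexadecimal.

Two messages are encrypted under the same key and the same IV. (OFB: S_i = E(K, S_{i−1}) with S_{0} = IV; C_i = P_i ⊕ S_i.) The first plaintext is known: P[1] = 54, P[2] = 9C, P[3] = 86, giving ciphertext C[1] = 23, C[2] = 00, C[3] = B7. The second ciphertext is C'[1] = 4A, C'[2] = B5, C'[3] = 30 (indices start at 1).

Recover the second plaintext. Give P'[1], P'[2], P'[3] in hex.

In OFB with a reused IV, both messages share the same keystream S_i, so C_i ⊕ C'_i = P_i ⊕ P'_i and thus P'_i = P_i ⊕ C_i ⊕ C'_i.
P'[1]: 54 ⊕ 23 ⊕ 4A = 3D.
P'[2]: 9C ⊕ 00 ⊕ B5 = 29.
P'[3]: 86 ⊕ B7 ⊕ 30 = 01.

P'[1] = 3D, P'[2] = 29, P'[3] = 01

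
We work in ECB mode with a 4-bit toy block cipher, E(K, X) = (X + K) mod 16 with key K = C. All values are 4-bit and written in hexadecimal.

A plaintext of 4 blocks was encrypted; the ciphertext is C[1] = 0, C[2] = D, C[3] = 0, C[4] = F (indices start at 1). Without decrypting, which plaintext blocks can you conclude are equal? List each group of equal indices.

P[1] = P[3]

ECB encrypts each block independently with the same key, so equal ciphertext blocks imply equal plaintext blocks.
C[1] = C[3] = 0, so P[1] = P[3].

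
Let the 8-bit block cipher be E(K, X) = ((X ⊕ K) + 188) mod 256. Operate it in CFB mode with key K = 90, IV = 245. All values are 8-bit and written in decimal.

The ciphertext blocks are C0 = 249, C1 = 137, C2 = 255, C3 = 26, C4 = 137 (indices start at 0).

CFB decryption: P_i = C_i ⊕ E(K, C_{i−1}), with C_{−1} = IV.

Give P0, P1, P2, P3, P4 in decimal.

P0: E(K, 245) = 107; 249 ⊕ 107 = 146.
P1: E(K, 249) = 95; 137 ⊕ 95 = 214.
P2: E(K, 137) = 143; 255 ⊕ 143 = 112.
P3: E(K, 255) = 97; 26 ⊕ 97 = 123.
P4: E(K, 26) = 252; 137 ⊕ 252 = 117.

P0 = 146, P1 = 214, P2 = 112, P3 = 123, P4 = 117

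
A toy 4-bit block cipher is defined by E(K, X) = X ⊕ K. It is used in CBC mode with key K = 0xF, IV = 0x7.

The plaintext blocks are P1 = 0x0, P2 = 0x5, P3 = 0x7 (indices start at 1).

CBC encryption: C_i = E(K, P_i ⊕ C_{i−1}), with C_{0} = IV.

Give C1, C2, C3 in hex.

C1: P1 ⊕ 0x7 = 0x7; E(K, 0x7) = 0x8.
C2: P2 ⊕ 0x8 = 0xD; E(K, 0xD) = 0x2.
C3: P3 ⊕ 0x2 = 0x5; E(K, 0x5) = 0xA.

C1 = 0x8, C2 = 0x2, C3 = 0xA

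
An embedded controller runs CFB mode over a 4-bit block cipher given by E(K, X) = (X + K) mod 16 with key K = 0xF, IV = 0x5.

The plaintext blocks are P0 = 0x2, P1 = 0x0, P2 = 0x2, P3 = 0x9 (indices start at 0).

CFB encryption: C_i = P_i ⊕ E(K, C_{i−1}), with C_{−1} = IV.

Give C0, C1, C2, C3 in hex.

C0 = 0x6, C1 = 0x5, C2 = 0x6, C3 = 0xC

C0: E(K, 0x5) = 0x4; 0x2 ⊕ 0x4 = 0x6.
C1: E(K, 0x6) = 0x5; 0x0 ⊕ 0x5 = 0x5.
C2: E(K, 0x5) = 0x4; 0x2 ⊕ 0x4 = 0x6.
C3: E(K, 0x6) = 0x5; 0x9 ⊕ 0x5 = 0xC.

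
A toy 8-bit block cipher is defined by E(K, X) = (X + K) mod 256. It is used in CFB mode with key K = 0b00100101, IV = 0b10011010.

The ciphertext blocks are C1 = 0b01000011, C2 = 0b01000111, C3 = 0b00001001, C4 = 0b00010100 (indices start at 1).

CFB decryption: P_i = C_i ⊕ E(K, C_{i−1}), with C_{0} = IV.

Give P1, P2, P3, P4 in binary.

P1: E(K, 0b10011010) = 0b10111111; 0b01000011 ⊕ 0b10111111 = 0b11111100.
P2: E(K, 0b01000011) = 0b01101000; 0b01000111 ⊕ 0b01101000 = 0b00101111.
P3: E(K, 0b01000111) = 0b01101100; 0b00001001 ⊕ 0b01101100 = 0b01100101.
P4: E(K, 0b00001001) = 0b00101110; 0b00010100 ⊕ 0b00101110 = 0b00111010.

P1 = 0b11111100, P2 = 0b00101111, P3 = 0b01100101, P4 = 0b00111010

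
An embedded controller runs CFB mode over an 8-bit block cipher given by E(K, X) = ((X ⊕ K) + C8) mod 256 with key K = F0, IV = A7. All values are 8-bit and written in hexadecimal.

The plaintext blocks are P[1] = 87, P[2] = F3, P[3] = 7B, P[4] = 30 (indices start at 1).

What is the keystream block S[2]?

30

CFB encryption: C_i = P_i ⊕ E(K, C_{i−1}), with C_{0} = IV.
C[1]: E(K, A7) = 1F; 87 ⊕ 1F = 98.
C[2]: E(K, 98) = 30; F3 ⊕ 30 = C3.
So S[2] = 30.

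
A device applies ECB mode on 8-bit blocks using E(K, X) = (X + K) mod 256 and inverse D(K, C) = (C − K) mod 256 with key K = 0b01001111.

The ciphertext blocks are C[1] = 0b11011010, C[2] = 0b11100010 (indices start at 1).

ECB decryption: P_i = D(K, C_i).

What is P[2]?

P[2] = 0b10010011

P[2]: D(K, 0b11100010) = 0b10010011.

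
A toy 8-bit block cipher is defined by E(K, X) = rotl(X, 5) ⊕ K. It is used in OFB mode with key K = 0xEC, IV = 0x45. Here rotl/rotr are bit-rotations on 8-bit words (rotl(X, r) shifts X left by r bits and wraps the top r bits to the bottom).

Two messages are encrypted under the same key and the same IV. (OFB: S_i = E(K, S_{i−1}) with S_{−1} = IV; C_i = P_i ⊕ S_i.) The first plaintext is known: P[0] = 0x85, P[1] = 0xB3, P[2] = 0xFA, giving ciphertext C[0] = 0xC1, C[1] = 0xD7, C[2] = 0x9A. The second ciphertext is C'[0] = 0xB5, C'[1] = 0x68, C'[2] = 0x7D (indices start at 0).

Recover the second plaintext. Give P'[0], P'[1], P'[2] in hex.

In OFB with a reused IV, both messages share the same keystream S_i, so C_i ⊕ C'_i = P_i ⊕ P'_i and thus P'_i = P_i ⊕ C_i ⊕ C'_i.
P'[0]: 0x85 ⊕ 0xC1 ⊕ 0xB5 = 0xF1.
P'[1]: 0xB3 ⊕ 0xD7 ⊕ 0x68 = 0x0C.
P'[2]: 0xFA ⊕ 0x9A ⊕ 0x7D = 0x1D.

P'[0] = 0xF1, P'[1] = 0x0C, P'[2] = 0x1D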